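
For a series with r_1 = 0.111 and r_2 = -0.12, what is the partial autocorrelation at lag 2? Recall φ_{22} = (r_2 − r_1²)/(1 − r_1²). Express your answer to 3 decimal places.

φ_{22} = (r_2 − r_1²) / (1 − r_1²)
r_1² = (0.111)² = 0.012321
Numerator = -0.12 − 0.0123 = -0.1323; denominator = 1 − 0.0123 = 0.9877
φ_{22} = -0.1323 / 0.9877 = -0.134

-0.134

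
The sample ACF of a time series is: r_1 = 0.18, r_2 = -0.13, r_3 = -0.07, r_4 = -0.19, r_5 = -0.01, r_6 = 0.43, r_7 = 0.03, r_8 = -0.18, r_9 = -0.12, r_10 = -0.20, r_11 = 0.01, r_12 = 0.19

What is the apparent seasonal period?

The largest autocorrelation is r_6 = 0.43, with a weaker echo at lag 12 (0.19); the remaining lags stay at or below 0.18.
The dominant spike at lag 6 indicates a seasonal period of 6.

6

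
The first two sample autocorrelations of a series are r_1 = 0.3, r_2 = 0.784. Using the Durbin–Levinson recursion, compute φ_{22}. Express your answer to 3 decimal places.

0.763

φ_{22} = (r_2 − r_1²) / (1 − r_1²)
r_1² = (0.3)² = 0.09
Numerator = 0.784 − 0.0900 = 0.6940; denominator = 1 − 0.0900 = 0.9100
φ_{22} = 0.6940 / 0.9100 = 0.763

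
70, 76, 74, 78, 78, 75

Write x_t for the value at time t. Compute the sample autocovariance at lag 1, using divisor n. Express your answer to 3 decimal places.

-0.171

Mean x̄ = (70 + 76 + 74 + 78 + 78 + 75)/6 = 75.1667
Deviations: -5.1667, 0.8333, -1.1667, 2.8333, 2.8333, -0.1667
Σ_{t=1}^{5}(x_t−x̄)(x_{t+1}−x̄) = -1.0278
γ_1 = -1.0278 / 6 = -0.171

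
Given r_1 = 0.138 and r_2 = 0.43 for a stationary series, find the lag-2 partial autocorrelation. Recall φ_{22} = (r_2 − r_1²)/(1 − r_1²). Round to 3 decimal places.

0.419

φ_{22} = (r_2 − r_1²) / (1 − r_1²)
r_1² = (0.138)² = 0.019044
Numerator = 0.43 − 0.0190 = 0.4110; denominator = 1 − 0.0190 = 0.9810
φ_{22} = 0.4110 / 0.9810 = 0.419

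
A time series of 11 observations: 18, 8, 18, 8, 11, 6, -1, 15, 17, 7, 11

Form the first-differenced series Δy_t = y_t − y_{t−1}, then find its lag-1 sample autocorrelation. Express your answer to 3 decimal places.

-0.466

First differences Δy: -10, 10, -10, 3, -5, -7, 16, 2, -10, 4
Mean of differences = -0.7000
Numerator Σ(Δy_t−Δȳ)(Δy_{t+1}−Δȳ) = -351.1900
Denominator Σ(Δy_t−Δȳ)² = 754.1000
r_1(Δy) = -351.1900 / 754.1000 = -0.466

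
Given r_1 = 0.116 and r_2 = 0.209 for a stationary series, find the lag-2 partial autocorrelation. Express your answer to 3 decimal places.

φ_{22} = (r_2 − r_1²) / (1 − r_1²)
r_1² = (0.116)² = 0.013456
Numerator = 0.209 − 0.0135 = 0.1955; denominator = 1 − 0.0135 = 0.9865
φ_{22} = 0.1955 / 0.9865 = 0.198

0.198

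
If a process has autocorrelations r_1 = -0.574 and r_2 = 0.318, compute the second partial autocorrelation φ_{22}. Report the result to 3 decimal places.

-0.017

φ_{22} = (r_2 − r_1²) / (1 − r_1²)
r_1² = (-0.574)² = 0.329476
Numerator = 0.318 − 0.3295 = -0.0115; denominator = 1 − 0.3295 = 0.6705
φ_{22} = -0.0115 / 0.6705 = -0.017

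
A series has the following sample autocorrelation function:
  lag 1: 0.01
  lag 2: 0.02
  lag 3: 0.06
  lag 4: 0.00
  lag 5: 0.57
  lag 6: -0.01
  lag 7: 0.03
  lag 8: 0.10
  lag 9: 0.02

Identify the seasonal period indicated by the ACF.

The largest autocorrelation is r_5 = 0.57; the remaining lags stay at or below 0.10.
The dominant spike at lag 5 indicates a seasonal period of 5.

5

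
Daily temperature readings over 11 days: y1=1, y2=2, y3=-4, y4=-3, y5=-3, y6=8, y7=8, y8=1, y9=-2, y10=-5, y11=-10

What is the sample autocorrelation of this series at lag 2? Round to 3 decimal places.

Mean ȳ = (1 + 2 − 4 − 3 − 3 + 8 + 8 + 1 − 2 − 5 − 10)/11 = -0.6364
Numerator Σ_{t=1}^{9}(y_t−ȳ)(y_{t+2}−ȳ) = -36.6281
Denominator Σ(y_t−ȳ)² = 292.5455
r_2 = -36.6281 / 292.5455 = -0.125

-0.125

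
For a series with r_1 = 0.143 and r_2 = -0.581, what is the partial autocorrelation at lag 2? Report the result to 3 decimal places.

-0.614

φ_{22} = (r_2 − r_1²) / (1 − r_1²)
r_1² = (0.143)² = 0.020449
Numerator = -0.581 − 0.0204 = -0.6014; denominator = 1 − 0.0204 = 0.9796
φ_{22} = -0.6014 / 0.9796 = -0.614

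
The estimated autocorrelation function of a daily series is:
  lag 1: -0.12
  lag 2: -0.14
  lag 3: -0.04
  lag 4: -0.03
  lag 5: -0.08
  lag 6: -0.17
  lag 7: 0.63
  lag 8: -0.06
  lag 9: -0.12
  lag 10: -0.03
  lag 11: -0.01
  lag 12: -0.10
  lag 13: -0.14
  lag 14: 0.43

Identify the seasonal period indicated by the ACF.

7

The largest autocorrelation is r_7 = 0.63, with a weaker echo at lag 14 (0.43); the remaining lags stay at or below -0.01.
The dominant spike at lag 7 indicates a seasonal period of 7.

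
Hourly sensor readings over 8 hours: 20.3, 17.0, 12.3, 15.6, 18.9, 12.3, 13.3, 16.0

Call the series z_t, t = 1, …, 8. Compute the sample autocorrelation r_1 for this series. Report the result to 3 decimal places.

-0.029

Mean z̄ = (20.3 + 17.0 + 12.3 + 15.6 + 18.9 + 12.3 + 13.3 + 16.0)/8 = 15.7125
Σ(z_t−z̄)(z_{t+1}−z̄) = (5.9064) + (-4.3936) + (0.3839) + (-0.3586) + (-10.8773) + (8.2327) + (-0.6936) = -1.8002
Denominator Σ(z_t−z̄)² = 62.0688
r_1 = -1.8002 / 62.0688 = -0.029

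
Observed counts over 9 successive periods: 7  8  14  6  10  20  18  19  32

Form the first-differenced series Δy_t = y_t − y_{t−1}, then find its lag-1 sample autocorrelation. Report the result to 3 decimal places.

-0.279

First differences Δy: 1, 6, -8, 4, 10, -2, 1, 13
Mean of differences = 3.1250
Numerator Σ(Δy_t−Δȳ)(Δy_{t+1}−Δȳ) = -87.1406
Denominator Σ(Δy_t−Δȳ)² = 312.8750
r_1(Δy) = -87.1406 / 312.8750 = -0.279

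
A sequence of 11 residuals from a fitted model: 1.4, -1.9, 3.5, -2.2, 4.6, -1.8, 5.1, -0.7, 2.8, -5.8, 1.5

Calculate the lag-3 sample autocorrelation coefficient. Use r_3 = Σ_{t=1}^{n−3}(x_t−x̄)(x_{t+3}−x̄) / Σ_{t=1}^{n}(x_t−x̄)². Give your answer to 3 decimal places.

-0.637

Mean x̄ = (1.4 − 1.9 + 3.5 − 2.2 + 4.6 − 1.8 + 5.1 − 0.7 + 2.8 − 5.8 + 1.5)/11 = 0.5909
Numerator Σ_{t=1}^{8}(x_t−x̄)(x_{t+3}−x̄) = -72.2321
Denominator Σ(x_t−x̄)² = 113.4491
r_3 = -72.2321 / 113.4491 = -0.637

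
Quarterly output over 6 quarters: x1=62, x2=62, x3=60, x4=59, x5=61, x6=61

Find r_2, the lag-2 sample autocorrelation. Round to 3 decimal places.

Mean x̄ = (62 + 62 + 60 + 59 + 61 + 61)/6 = 60.8333
Deviations from mean: 1.1667, 1.1667, -0.8333, -1.8333, 0.1667, 0.1667
Σ(x_t−x̄)(x_{t+2}−x̄) = (-0.9722) + (-2.1389) + (-0.1389) + (-0.3056) = -3.5556
Denominator Σ(x_t−x̄)² = 6.8333
r_2 = -3.5556 / 6.8333 = -0.520

-0.520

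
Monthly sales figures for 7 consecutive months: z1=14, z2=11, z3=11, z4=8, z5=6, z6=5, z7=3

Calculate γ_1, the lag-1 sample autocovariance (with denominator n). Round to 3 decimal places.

6.805

Mean z̄ = (14 + 11 + 11 + 8 + 6 + 5 + 3)/7 = 8.2857
Deviations: 5.7143, 2.7143, 2.7143, -0.2857, -2.2857, -3.2857, -5.2857
Σ_{t=1}^{6}(z_t−z̄)(z_{t+1}−z̄) = 47.6327
γ_1 = 47.6327 / 7 = 6.805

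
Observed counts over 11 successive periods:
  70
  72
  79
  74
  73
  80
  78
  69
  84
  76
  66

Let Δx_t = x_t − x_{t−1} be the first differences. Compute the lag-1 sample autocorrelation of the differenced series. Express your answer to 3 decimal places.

-0.321

First differences Δx: 2, 7, -5, -1, 7, -2, -9, 15, -8, -10
Mean of differences = -0.4000
Numerator Σ(Δx_t−Δx̄)(Δx_{t+1}−Δx̄) = -192.5600
Denominator Σ(Δx_t−Δx̄)² = 600.4000
r_1(Δx) = -192.5600 / 600.4000 = -0.321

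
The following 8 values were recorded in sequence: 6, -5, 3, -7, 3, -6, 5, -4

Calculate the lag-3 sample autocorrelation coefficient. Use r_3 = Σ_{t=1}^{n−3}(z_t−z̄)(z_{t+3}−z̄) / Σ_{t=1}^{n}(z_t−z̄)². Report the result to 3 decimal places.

-0.623

Mean z̄ = (6 − 5 + 3 − 7 + 3 − 6 + 5 − 4)/8 = -0.6250
Numerator Σ_{t=1}^{5}(z_t−z̄)(z_{t+3}−z̄) = -125.6719
Denominator Σ(z_t−z̄)² = 201.8750
r_3 = -125.6719 / 201.8750 = -0.623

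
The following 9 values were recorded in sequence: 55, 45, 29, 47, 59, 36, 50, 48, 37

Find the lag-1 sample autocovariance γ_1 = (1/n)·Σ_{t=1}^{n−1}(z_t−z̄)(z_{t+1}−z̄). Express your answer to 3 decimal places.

Mean z̄ = (55 + 45 + 29 + 47 + 59 + 36 + 50 + 48 + 37)/9 = 45.1111
Σ_{t=1}^{8}(z_t−z̄)(z_{t+1}−z̄) = -183.9012
γ_1 = -183.9012 / 9 = -20.433

-20.433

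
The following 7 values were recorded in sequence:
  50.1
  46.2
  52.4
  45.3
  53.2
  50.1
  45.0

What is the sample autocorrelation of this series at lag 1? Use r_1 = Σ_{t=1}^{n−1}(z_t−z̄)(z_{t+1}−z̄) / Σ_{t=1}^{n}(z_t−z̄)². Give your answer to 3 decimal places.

-0.583

Mean z̄ = (50.1 + 46.2 + 52.4 + 45.3 + 53.2 + 50.1 + 45.0)/7 = 48.9000
Deviations from mean: 1.2000, -2.7000, 3.5000, -3.6000, 4.3000, 1.2000, -3.9000
Σ(z_t−z̄)(z_{t+1}−z̄) = (-3.2400) + (-9.4500) + (-12.6000) + (-15.4800) + (5.1600) + (-4.6800) = -40.2900
Denominator Σ(z_t−z̄)² = 69.0800
r_1 = -40.2900 / 69.0800 = -0.583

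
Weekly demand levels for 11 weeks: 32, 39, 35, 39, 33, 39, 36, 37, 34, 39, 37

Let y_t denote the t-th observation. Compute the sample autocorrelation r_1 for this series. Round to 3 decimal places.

Mean ȳ = (32 + 39 + 35 + 39 + 33 + 39 + 36 + 37 + 34 + 39 + 37)/11 = 36.3636
Numerator Σ_{t=1}^{10}(y_t−ȳ)(y_{t+1}−ȳ) = -43.6777
Denominator Σ(y_t−ȳ)² = 66.5455
r_1 = -43.6777 / 66.5455 = -0.656

-0.656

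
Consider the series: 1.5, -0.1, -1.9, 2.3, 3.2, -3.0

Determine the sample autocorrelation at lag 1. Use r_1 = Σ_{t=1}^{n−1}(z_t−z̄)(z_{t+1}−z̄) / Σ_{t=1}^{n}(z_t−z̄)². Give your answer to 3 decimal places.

-0.264

Mean z̄ = (1.5 − 0.1 − 1.9 + 2.3 + 3.2 − 3.0)/6 = 0.3333
Deviations from mean: 1.1667, -0.4333, -2.2333, 1.9667, 2.8667, -3.3333
Σ(z_t−z̄)(z_{t+1}−z̄) = (-0.5056) + (0.9678) + (-4.3922) + (5.6378) + (-9.5556) = -7.8478
Denominator Σ(z_t−z̄)² = 29.7333
r_1 = -7.8478 / 29.7333 = -0.264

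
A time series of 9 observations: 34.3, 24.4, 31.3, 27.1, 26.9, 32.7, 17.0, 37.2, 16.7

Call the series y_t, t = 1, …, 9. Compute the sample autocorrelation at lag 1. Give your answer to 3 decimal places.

-0.713

Mean ȳ = (34.3 + 24.4 + 31.3 + 27.1 + 26.9 + 32.7 + 17.0 + 37.2 + 16.7)/9 = 27.5111
Numerator Σ_{t=1}^{8}(y_t−ȳ)(y_{t+1}−ȳ) = -298.5157
Denominator Σ(y_t−ȳ)² = 418.8289
r_1 = -298.5157 / 418.8289 = -0.713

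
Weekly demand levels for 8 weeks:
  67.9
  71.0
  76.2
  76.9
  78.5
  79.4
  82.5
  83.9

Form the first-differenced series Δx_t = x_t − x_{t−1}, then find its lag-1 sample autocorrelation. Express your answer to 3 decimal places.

First differences Δx: 3.1, 5.2, 0.7, 1.6, 0.9, 3.1, 1.4
Mean of differences = 2.2857
Numerator Σ(Δx_t−Δx̄)(Δx_{t+1}−Δx̄) = -2.0602
Denominator Σ(Δx_t−Δx̄)² = 15.5086
r_1(Δx) = -2.0602 / 15.5086 = -0.133

-0.133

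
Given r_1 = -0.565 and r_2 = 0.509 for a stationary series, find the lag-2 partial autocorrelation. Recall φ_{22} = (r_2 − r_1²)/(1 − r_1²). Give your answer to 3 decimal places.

φ_{22} = (r_2 − r_1²) / (1 − r_1²)
r_1² = (-0.565)² = 0.319225
Numerator = 0.509 − 0.3192 = 0.1898; denominator = 1 − 0.3192 = 0.6808
φ_{22} = 0.1898 / 0.6808 = 0.279

0.279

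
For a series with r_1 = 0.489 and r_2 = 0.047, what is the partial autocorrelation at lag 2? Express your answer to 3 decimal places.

φ_{22} = (r_2 − r_1²) / (1 − r_1²)
r_1² = (0.489)² = 0.239121
Numerator = 0.047 − 0.2391 = -0.1921; denominator = 1 − 0.2391 = 0.7609
φ_{22} = -0.1921 / 0.7609 = -0.252

-0.252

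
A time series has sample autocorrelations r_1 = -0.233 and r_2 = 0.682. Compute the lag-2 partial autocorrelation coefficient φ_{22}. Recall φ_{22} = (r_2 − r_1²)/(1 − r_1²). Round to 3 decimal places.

φ_{22} = (r_2 − r_1²) / (1 − r_1²)
r_1² = (-0.233)² = 0.054289
Numerator = 0.682 − 0.0543 = 0.6277; denominator = 1 − 0.0543 = 0.9457
φ_{22} = 0.6277 / 0.9457 = 0.664

0.664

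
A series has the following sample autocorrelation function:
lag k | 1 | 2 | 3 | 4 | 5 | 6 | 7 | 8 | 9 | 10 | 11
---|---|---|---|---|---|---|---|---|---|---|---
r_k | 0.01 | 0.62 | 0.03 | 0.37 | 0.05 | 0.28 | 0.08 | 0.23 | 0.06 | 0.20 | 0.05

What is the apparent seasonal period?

The largest autocorrelation is r_2 = 0.62, with weaker echoes at lags 4 (0.37), 6 (0.28), 8 (0.23) and 10 (0.20); the remaining lags stay at or below 0.08.
The dominant spike at lag 2 indicates a seasonal period of 2.

2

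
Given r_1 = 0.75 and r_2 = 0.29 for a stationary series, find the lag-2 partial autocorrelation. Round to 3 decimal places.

-0.623

φ_{22} = (r_2 − r_1²) / (1 − r_1²)
r_1² = (0.75)² = 0.5625
Numerator = 0.29 − 0.5625 = -0.2725; denominator = 1 − 0.5625 = 0.4375
φ_{22} = -0.2725 / 0.4375 = -0.623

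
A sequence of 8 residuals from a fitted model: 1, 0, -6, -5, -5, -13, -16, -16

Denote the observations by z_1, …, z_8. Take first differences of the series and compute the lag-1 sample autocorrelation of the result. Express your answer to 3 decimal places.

-0.298

First differences Δz: -1, -6, 1, 0, -8, -3, 0
Mean of differences = -2.4286
Numerator Σ(Δz_t−Δz̄)(Δz_{t+1}−Δz̄) = -20.7551
Denominator Σ(Δz_t−Δz̄)² = 69.7143
r_1(Δz) = -20.7551 / 69.7143 = -0.298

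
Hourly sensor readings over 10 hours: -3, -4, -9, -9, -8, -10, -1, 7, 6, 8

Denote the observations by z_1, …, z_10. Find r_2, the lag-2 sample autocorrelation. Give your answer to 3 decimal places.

0.298

Mean z̄ = (-3 − 4 − 9 − 9 − 8 − 10 − 1 + 7 + 6 + 8)/10 = -2.3000
Numerator Σ_{t=1}^{8}(z_t−z̄)(z_{t+2}−z̄) = 133.4200
Denominator Σ(z_t−z̄)² = 448.1000
r_2 = 133.4200 / 448.1000 = 0.298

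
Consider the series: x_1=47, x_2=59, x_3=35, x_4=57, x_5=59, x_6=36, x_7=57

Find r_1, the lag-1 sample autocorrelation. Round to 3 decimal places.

-0.620

Mean x̄ = (47 + 59 + 35 + 57 + 59 + 36 + 57)/7 = 50.0000
Deviations from mean: -3.0000, 9.0000, -15.0000, 7.0000, 9.0000, -14.0000, 7.0000
Numerator Σ_{t=1}^{6}(x_t−x̄)(x_{t+1}−x̄) = -428.0000
Denominator Σ(x_t−x̄)² = 690.0000
r_1 = -428.0000 / 690.0000 = -0.620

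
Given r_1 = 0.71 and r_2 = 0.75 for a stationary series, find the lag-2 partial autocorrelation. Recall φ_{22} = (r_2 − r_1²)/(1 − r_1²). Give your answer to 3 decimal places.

0.496

φ_{22} = (r_2 − r_1²) / (1 − r_1²)
r_1² = (0.71)² = 0.5041
Numerator = 0.75 − 0.5041 = 0.2459; denominator = 1 − 0.5041 = 0.4959
φ_{22} = 0.2459 / 0.4959 = 0.496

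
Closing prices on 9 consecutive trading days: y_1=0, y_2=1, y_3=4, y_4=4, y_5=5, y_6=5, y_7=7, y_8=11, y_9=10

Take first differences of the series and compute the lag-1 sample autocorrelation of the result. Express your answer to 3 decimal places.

-0.362

First differences Δy: 1, 3, 0, 1, 0, 2, 4, -1
Mean of differences = 1.2500
Numerator Σ(Δy_t−Δȳ)(Δy_{t+1}−Δȳ) = -7.0625
Denominator Σ(Δy_t−Δȳ)² = 19.5000
r_1(Δy) = -7.0625 / 19.5000 = -0.362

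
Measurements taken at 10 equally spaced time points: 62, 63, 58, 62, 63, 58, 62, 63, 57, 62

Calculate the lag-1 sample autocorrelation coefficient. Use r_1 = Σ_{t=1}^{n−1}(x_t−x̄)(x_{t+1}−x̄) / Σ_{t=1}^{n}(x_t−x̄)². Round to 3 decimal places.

-0.480

Mean x̄ = (62 + 63 + 58 + 62 + 63 + 58 + 62 + 63 + 57 + 62)/10 = 61.0000
Numerator Σ_{t=1}^{9}(x_t−x̄)(x_{t+1}−x̄) = -24.0000
Denominator Σ(x_t−x̄)² = 50.0000
r_1 = -24.0000 / 50.0000 = -0.480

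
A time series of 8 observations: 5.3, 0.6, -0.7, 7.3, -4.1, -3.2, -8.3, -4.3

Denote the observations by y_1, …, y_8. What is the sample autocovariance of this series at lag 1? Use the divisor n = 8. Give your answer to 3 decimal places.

Mean ȳ = (5.3 + 0.6 − 0.7 + 7.3 − 4.1 − 3.2 − 8.3 − 4.3)/8 = -0.9250
Σ_{t=1}^{7}(y_t−ȳ)(y_{t+1}−ȳ) = 34.4644
γ_1 = 34.4644 / 8 = 4.308

4.308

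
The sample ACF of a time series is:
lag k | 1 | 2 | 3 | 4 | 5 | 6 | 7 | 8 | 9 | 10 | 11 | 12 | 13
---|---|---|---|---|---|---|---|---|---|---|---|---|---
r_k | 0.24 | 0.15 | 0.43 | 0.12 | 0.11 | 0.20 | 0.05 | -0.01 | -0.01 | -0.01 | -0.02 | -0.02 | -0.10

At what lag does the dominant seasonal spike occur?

3

The largest autocorrelation is r_3 = 0.43; the remaining lags stay at or below 0.24. The elevated value at lag 1 (0.24), dropping to 0.15 at lag 2, reflects decaying short-term dependence rather than seasonality.
The dominant spike at lag 3 indicates a seasonal period of 3.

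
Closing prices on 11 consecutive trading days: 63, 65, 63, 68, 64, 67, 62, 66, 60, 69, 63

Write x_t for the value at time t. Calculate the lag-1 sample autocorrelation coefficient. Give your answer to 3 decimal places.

Mean x̄ = (63 + 65 + 63 + 68 + 64 + 67 + 62 + 66 + 60 + 69 + 63)/11 = 64.5455
Numerator Σ_{t=1}^{10}(x_t−x̄)(x_{t+1}−x̄) = -53.6612
Denominator Σ(x_t−x̄)² = 74.7273
r_1 = -53.6612 / 74.7273 = -0.718

-0.718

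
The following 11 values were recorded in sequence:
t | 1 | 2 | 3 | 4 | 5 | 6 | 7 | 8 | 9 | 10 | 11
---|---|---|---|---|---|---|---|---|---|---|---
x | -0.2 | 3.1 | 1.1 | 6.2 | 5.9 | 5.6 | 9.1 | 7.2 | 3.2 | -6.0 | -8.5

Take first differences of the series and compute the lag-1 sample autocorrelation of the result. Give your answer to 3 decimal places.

0.212

First differences Δx: 3.3, -2.0, 5.1, -0.3, -0.3, 3.5, -1.9, -4.0, -9.2, -2.5
Mean of differences = -0.8300
Numerator Σ(Δx_t−Δx̄)(Δx_{t+1}−Δx̄) = 33.2181
Denominator Σ(Δx_t−Δx̄)² = 156.9410
r_1(Δx) = 33.2181 / 156.9410 = 0.212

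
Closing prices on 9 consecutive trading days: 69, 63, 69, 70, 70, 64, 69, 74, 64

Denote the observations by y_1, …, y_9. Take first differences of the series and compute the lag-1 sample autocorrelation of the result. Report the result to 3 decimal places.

First differences Δy: -6, 6, 1, 0, -6, 5, 5, -10
Mean of differences = -0.6250
Numerator Σ(Δy_t−Δȳ)(Δy_{t+1}−Δȳ) = -78.5156
Denominator Σ(Δy_t−Δȳ)² = 255.8750
r_1(Δy) = -78.5156 / 255.8750 = -0.307

-0.307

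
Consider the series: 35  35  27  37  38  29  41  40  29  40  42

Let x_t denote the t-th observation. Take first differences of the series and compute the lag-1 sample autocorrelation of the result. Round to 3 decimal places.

First differences Δx: 0, -8, 10, 1, -9, 12, -1, -11, 11, 2
Mean of differences = 0.7000
Numerator Σ(Δx_t−Δx̄)(Δx_{t+1}−Δx̄) = -290.9900
Denominator Σ(Δx_t−Δx̄)² = 632.1000
r_1(Δx) = -290.9900 / 632.1000 = -0.460

-0.460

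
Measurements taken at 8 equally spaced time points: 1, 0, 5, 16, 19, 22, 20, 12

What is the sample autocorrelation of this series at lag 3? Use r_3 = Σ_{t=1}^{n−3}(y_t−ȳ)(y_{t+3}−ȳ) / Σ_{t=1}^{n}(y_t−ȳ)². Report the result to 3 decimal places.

Mean ȳ = (1 + 0 + 5 + 16 + 19 + 22 + 20 + 12)/8 = 11.8750
Deviations from mean: -10.8750, -11.8750, -6.8750, 4.1250, 7.1250, 10.1250, 8.1250, 0.1250
Σ(y_t−ȳ)(y_{t+3}−ȳ) = (-44.8594) + (-84.6094) + (-69.6094) + (33.5156) + (0.8906) = -164.6719
Denominator Σ(y_t−ȳ)² = 542.8750
r_3 = -164.6719 / 542.8750 = -0.303

-0.303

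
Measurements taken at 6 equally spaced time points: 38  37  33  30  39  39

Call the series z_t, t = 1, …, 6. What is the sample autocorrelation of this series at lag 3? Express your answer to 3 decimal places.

Mean z̄ = (38 + 37 + 33 + 30 + 39 + 39)/6 = 36.0000
Σ(z_t−z̄)(z_{t+3}−z̄) = (-12.0000) + (3.0000) + (-9.0000) = -18.0000
Denominator Σ(z_t−z̄)² = 68.0000
r_3 = -18.0000 / 68.0000 = -0.265

-0.265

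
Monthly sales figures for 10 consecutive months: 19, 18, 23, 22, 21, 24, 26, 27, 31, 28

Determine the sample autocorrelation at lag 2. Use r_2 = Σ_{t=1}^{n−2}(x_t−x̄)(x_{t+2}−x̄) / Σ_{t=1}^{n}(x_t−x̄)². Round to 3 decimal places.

0.261

Mean x̄ = (19 + 18 + 23 + 22 + 21 + 24 + 26 + 27 + 31 + 28)/10 = 23.9000
Numerator Σ_{t=1}^{8}(x_t−x̄)(x_{t+2}−x̄) = 39.8800
Denominator Σ(x_t−x̄)² = 152.9000
r_2 = 39.8800 / 152.9000 = 0.261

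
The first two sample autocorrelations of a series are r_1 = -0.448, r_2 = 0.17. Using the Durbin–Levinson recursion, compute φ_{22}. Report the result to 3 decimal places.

-0.038

φ_{22} = (r_2 − r_1²) / (1 − r_1²)
r_1² = (-0.448)² = 0.200704
Numerator = 0.17 − 0.2007 = -0.0307; denominator = 1 − 0.2007 = 0.7993
φ_{22} = -0.0307 / 0.7993 = -0.038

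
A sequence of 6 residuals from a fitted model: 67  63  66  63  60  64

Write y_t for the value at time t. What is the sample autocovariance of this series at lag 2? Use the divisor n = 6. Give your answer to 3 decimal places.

-0.148

Mean ȳ = (67 + 63 + 66 + 63 + 60 + 64)/6 = 63.8333
Σ_{t=1}^{4}(y_t−ȳ)(y_{t+2}−ȳ) = -0.8889
γ_2 = -0.8889 / 6 = -0.148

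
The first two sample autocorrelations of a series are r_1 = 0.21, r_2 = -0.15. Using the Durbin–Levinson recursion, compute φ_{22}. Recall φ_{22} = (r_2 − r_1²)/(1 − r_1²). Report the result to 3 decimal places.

φ_{22} = (r_2 − r_1²) / (1 − r_1²)
r_1² = (0.21)² = 0.0441
Numerator = -0.15 − 0.0441 = -0.1941; denominator = 1 − 0.0441 = 0.9559
φ_{22} = -0.1941 / 0.9559 = -0.203

-0.203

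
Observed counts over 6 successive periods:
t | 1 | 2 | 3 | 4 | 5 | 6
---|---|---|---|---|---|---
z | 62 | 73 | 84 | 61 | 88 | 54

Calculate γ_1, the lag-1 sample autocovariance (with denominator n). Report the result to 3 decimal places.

-94.463

Mean z̄ = (62 + 73 + 84 + 61 + 88 + 54)/6 = 70.3333
Deviations: -8.3333, 2.6667, 13.6667, -9.3333, 17.6667, -16.3333
Σ_{t=1}^{5}(z_t−z̄)(z_{t+1}−z̄) = -566.7778
γ_1 = -566.7778 / 6 = -94.463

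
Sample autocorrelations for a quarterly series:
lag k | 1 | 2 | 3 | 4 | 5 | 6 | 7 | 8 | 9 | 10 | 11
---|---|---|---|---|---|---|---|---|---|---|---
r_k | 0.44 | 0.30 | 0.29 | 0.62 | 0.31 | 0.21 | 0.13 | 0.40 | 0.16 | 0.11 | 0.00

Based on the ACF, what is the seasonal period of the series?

The largest autocorrelation is r_4 = 0.62; the remaining lags stay at or below 0.44. The elevated value at lag 1 (0.44), dropping to 0.30 at lag 2, reflects decaying short-term dependence rather than seasonality.
The dominant spike at lag 4 indicates a seasonal period of 4.

4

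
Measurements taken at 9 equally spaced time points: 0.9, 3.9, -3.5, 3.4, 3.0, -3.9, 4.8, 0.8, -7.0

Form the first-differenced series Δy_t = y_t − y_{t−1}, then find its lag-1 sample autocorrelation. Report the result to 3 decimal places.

First differences Δy: 3.0, -7.4, 6.9, -0.4, -6.9, 8.7, -4.0, -7.8
Mean of differences = -0.9875
Numerator Σ(Δy_t−Δȳ)(Δy_{t+1}−Δȳ) = -140.9264
Denominator Σ(Δy_t−Δȳ)² = 303.8688
r_1(Δy) = -140.9264 / 303.8688 = -0.464

-0.464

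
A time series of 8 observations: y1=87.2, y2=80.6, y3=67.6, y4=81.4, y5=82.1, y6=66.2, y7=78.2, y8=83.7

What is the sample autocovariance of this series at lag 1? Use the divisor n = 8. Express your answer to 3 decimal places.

-8.727

Mean ȳ = (87.2 + 80.6 + 67.6 + 81.4 + 82.1 + 66.2 + 78.2 + 83.7)/8 = 78.3750
Deviations: 8.8250, 2.2250, -10.7750, 3.0250, 3.7250, -12.1750, -0.1750, 5.3250
Σ_{t=1}^{7}(y_t−ȳ)(y_{t+1}−ȳ) = -69.8181
γ_1 = -69.8181 / 8 = -8.727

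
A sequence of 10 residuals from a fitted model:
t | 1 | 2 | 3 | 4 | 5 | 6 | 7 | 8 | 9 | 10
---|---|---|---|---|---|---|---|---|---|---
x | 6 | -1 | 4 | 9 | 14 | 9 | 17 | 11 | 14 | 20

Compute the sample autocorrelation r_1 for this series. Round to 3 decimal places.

Mean x̄ = (6 − 1 + 4 + 9 + 14 + 9 + 17 + 11 + 14 + 20)/10 = 10.3000
Numerator Σ_{t=1}^{9}(x_t−x̄)(x_{t+1}−x̄) = 152.8100
Denominator Σ(x_t−x̄)² = 356.1000
r_1 = 152.8100 / 356.1000 = 0.429

0.429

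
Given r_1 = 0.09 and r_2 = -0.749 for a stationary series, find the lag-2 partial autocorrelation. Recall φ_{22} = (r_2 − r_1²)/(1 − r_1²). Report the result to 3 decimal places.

-0.763

φ_{22} = (r_2 − r_1²) / (1 − r_1²)
r_1² = (0.09)² = 0.0081
Numerator = -0.749 − 0.0081 = -0.7571; denominator = 1 − 0.0081 = 0.9919
φ_{22} = -0.7571 / 0.9919 = -0.763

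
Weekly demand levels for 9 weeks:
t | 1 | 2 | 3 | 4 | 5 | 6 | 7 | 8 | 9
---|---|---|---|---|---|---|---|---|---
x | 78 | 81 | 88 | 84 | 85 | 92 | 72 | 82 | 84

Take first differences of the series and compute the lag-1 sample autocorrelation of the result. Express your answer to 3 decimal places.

-0.522

First differences Δx: 3, 7, -4, 1, 7, -20, 10, 2
Mean of differences = 0.7500
Numerator Σ(Δx_t−Δx̄)(Δx_{t+1}−Δx̄) = -325.3125
Denominator Σ(Δx_t−Δx̄)² = 623.5000
r_1(Δx) = -325.3125 / 623.5000 = -0.522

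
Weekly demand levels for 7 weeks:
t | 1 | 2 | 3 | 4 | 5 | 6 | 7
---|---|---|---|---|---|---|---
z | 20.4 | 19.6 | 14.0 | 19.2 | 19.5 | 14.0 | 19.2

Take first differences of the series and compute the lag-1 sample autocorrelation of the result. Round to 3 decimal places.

-0.469

First differences Δz: -0.8, -5.6, 5.2, 0.3, -5.5, 5.2
Mean of differences = -0.2000
Numerator Σ(Δz_t−Δz̄)(Δz_{t+1}−Δz̄) = -54.4900
Denominator Σ(Δz_t−Δz̄)² = 116.1800
r_1(Δz) = -54.4900 / 116.1800 = -0.469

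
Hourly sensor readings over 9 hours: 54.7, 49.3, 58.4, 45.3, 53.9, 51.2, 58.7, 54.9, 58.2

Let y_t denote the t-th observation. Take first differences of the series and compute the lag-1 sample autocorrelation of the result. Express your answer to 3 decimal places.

First differences Δy: -5.4, 9.1, -13.1, 8.6, -2.7, 7.5, -3.8, 3.3
Mean of differences = 0.4375
Numerator Σ(Δy_t−Δȳ)(Δy_{t+1}−Δȳ) = -368.1614
Denominator Σ(Δy_t−Δȳ)² = 444.8788
r_1(Δy) = -368.1614 / 444.8788 = -0.828

-0.828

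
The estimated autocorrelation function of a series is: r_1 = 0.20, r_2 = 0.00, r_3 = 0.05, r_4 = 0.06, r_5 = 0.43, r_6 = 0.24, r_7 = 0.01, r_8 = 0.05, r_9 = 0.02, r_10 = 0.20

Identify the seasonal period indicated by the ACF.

5

The largest autocorrelation is r_5 = 0.43; the remaining lags stay at or below 0.24. The elevated value at lag 1 (0.20), dropping to 0.00 at lag 2, reflects decaying short-term dependence rather than seasonality.
The dominant spike at lag 5 indicates a seasonal period of 5.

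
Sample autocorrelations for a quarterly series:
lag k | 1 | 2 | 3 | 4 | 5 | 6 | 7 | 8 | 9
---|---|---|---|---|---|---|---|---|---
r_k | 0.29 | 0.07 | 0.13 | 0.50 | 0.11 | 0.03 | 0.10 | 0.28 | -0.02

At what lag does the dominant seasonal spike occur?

4

The largest autocorrelation is r_4 = 0.50; the remaining lags stay at or below 0.29. The elevated value at lag 1 (0.29), dropping to 0.07 at lag 2, reflects decaying short-term dependence rather than seasonality.
The dominant spike at lag 4 indicates a seasonal period of 4.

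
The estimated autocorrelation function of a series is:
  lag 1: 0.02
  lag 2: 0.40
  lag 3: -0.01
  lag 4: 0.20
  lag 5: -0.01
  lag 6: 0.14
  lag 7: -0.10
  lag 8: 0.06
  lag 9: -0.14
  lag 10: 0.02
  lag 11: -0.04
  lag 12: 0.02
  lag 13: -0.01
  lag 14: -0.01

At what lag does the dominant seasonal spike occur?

The largest autocorrelation is r_2 = 0.40, with a weaker echo at lag 4 (0.20); the remaining lags stay at or below 0.14.
The dominant spike at lag 2 indicates a seasonal period of 2.

2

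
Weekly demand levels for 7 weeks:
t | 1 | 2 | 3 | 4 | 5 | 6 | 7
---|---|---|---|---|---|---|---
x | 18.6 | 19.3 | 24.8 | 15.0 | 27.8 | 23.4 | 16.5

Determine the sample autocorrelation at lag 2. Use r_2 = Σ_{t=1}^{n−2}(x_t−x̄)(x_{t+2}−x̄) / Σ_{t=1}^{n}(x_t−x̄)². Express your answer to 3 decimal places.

-0.131

Mean x̄ = (18.6 + 19.3 + 24.8 + 15.0 + 27.8 + 23.4 + 16.5)/7 = 20.7714
Σ(x_t−x̄)(x_{t+2}−x̄) = (-8.7478) + (8.4922) + (28.3151) + (-15.1706) + (-30.0220) = -17.1331
Denominator Σ(x_t−x̄)² = 130.9743
r_2 = -17.1331 / 130.9743 = -0.131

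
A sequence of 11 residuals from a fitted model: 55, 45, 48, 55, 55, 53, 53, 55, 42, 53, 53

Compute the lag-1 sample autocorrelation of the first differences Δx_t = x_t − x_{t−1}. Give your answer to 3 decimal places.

First differences Δx: -10, 3, 7, 0, -2, 0, 2, -13, 11, 0
Mean of differences = -0.2000
Numerator Σ(Δx_t−Δx̄)(Δx_{t+1}−Δx̄) = -176.4400
Denominator Σ(Δx_t−Δx̄)² = 455.6000
r_1(Δx) = -176.4400 / 455.6000 = -0.387

-0.387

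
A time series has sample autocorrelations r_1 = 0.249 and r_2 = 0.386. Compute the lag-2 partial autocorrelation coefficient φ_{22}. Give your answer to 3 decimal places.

φ_{22} = (r_2 − r_1²) / (1 − r_1²)
r_1² = (0.249)² = 0.062001
Numerator = 0.386 − 0.0620 = 0.3240; denominator = 1 − 0.0620 = 0.9380
φ_{22} = 0.3240 / 0.9380 = 0.345

0.345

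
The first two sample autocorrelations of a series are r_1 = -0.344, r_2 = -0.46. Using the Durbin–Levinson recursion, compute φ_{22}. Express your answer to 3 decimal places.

φ_{22} = (r_2 − r_1²) / (1 − r_1²)
r_1² = (-0.344)² = 0.118336
Numerator = -0.46 − 0.1183 = -0.5783; denominator = 1 − 0.1183 = 0.8817
φ_{22} = -0.5783 / 0.8817 = -0.656

-0.656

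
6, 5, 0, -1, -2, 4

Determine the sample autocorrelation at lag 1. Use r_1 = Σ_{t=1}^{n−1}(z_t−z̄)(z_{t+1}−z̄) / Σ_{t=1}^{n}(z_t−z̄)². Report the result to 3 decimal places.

0.276

Mean z̄ = (6 + 5 + 0 − 1 − 2 + 4)/6 = 2.0000
Deviations from mean: 4.0000, 3.0000, -2.0000, -3.0000, -4.0000, 2.0000
Σ(z_t−z̄)(z_{t+1}−z̄) = (12.0000) + (-6.0000) + (6.0000) + (12.0000) + (-8.0000) = 16.0000
Denominator Σ(z_t−z̄)² = 58.0000
r_1 = 16.0000 / 58.0000 = 0.276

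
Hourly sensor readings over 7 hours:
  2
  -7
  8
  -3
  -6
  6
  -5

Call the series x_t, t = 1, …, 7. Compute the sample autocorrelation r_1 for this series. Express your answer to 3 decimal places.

-0.656

Mean x̄ = (2 − 7 + 8 − 3 − 6 + 6 − 5)/7 = -0.7143
Deviations from mean: 2.7143, -6.2857, 8.7143, -2.2857, -5.2857, 6.7143, -4.2857
Numerator Σ_{t=1}^{6}(x_t−x̄)(x_{t+1}−x̄) = -143.9388
Denominator Σ(x_t−x̄)² = 219.4286
r_1 = -143.9388 / 219.4286 = -0.656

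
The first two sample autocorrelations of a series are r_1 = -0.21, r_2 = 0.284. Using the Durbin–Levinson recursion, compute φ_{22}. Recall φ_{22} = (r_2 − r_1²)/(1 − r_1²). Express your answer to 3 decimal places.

φ_{22} = (r_2 − r_1²) / (1 − r_1²)
r_1² = (-0.21)² = 0.0441
Numerator = 0.284 − 0.0441 = 0.2399; denominator = 1 − 0.0441 = 0.9559
φ_{22} = 0.2399 / 0.9559 = 0.251

0.251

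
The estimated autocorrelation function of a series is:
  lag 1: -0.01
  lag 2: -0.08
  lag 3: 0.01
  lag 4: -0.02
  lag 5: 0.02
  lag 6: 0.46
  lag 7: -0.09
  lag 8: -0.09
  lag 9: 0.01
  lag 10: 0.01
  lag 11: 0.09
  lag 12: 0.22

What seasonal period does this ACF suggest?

6

The largest autocorrelation is r_6 = 0.46, with a weaker echo at lag 12 (0.22); the remaining lags stay at or below 0.09.
The dominant spike at lag 6 indicates a seasonal period of 6.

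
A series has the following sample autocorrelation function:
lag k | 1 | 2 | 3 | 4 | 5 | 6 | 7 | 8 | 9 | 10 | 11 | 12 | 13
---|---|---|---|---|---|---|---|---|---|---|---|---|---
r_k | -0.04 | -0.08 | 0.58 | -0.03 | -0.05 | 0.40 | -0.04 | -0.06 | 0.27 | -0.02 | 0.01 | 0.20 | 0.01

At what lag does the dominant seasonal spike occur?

The largest autocorrelation is r_3 = 0.58, with weaker echoes at lags 6 (0.40), 9 (0.27) and 12 (0.20); the remaining lags stay at or below 0.01.
The dominant spike at lag 3 indicates a seasonal period of 3.

3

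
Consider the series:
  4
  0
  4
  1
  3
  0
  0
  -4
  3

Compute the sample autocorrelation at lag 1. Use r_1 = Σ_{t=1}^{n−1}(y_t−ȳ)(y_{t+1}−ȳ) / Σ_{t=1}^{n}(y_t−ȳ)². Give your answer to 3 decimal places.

Mean ȳ = (4 + 0 + 4 + 1 + 3 + 0 + 0 − 4 + 3)/9 = 1.2222
Numerator Σ_{t=1}^{8}(y_t−ȳ)(y_{t+1}−ȳ) = -11.3827
Denominator Σ(y_t−ȳ)² = 53.5556
r_1 = -11.3827 / 53.5556 = -0.213

-0.213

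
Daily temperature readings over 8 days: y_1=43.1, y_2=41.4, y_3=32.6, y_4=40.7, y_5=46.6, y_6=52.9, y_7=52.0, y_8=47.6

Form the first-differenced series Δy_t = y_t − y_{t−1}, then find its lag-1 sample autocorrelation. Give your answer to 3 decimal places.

First differences Δy: -1.7, -8.8, 8.1, 5.9, 6.3, -0.9, -4.4
Mean of differences = 0.6429
Numerator Σ(Δy_t−Δȳ)(Δy_{t+1}−Δȳ) = 19.7024
Denominator Σ(Δy_t−Δȳ)² = 237.7171
r_1(Δy) = 19.7024 / 237.7171 = 0.083

0.083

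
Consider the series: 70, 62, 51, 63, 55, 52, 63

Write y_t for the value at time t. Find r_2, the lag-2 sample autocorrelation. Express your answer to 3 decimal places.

Mean ȳ = (70 + 62 + 51 + 63 + 55 + 52 + 63)/7 = 59.4286
Numerator Σ_{t=1}^{5}(y_t−ȳ)(y_{t+2}−ȳ) = -84.9388
Denominator Σ(y_t−ȳ)² = 289.7143
r_2 = -84.9388 / 289.7143 = -0.293

-0.293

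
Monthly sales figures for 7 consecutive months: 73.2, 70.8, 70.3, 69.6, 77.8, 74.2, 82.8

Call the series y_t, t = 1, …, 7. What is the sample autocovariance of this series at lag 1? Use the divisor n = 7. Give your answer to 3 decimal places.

Mean ȳ = (73.2 + 70.8 + 70.3 + 69.6 + 77.8 + 74.2 + 82.8)/7 = 74.1000
Deviations: -0.9000, -3.3000, -3.8000, -4.5000, 3.7000, 0.1000, 8.7000
Σ_{t=1}^{6}(y_t−ȳ)(y_{t+1}−ȳ) = 17.2000
γ_1 = 17.2000 / 7 = 2.457

2.457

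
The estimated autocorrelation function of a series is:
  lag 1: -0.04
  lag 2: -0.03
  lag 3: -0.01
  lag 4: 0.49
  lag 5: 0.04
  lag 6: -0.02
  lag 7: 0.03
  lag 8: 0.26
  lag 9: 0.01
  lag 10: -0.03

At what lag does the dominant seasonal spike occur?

4

The largest autocorrelation is r_4 = 0.49, with a weaker echo at lag 8 (0.26); the remaining lags stay at or below 0.04.
The dominant spike at lag 4 indicates a seasonal period of 4.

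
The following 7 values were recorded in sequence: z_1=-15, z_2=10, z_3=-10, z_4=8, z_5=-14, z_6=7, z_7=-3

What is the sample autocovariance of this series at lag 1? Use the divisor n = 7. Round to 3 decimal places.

-80.638

Mean z̄ = (-15 + 10 − 10 + 8 − 14 + 7 − 3)/7 = -2.4286
Deviations: -12.5714, 12.4286, -7.5714, 10.4286, -11.5714, 9.4286, -0.5714
Σ_{t=1}^{6}(z_t−z̄)(z_{t+1}−z̄) = -564.4694
γ_1 = -564.4694 / 7 = -80.638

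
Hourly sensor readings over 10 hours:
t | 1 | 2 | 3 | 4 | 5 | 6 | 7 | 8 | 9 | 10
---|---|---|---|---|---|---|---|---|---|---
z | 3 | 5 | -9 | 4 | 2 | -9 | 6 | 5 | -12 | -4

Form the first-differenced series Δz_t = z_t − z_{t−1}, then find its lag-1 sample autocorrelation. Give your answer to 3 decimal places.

First differences Δz: 2, -14, 13, -2, -11, 15, -1, -17, 8
Mean of differences = -0.7778
Numerator Σ(Δz_t−Δz̄)(Δz_{t+1}−Δz̄) = -526.8272
Denominator Σ(Δz_t−Δz̄)² = 1067.5556
r_1(Δz) = -526.8272 / 1067.5556 = -0.493

-0.493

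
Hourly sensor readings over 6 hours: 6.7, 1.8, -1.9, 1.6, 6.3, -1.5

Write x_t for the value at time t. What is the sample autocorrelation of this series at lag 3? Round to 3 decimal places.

0.159

Mean x̄ = (6.7 + 1.8 − 1.9 + 1.6 + 6.3 − 1.5)/6 = 2.1667
Deviations from mean: 4.5333, -0.3667, -4.0667, -0.5667, 4.1333, -3.6667
Σ(x_t−x̄)(x_{t+3}−x̄) = (-2.5689) + (-1.5156) + (14.9111) = 10.8267
Denominator Σ(x_t−x̄)² = 68.0733
r_3 = 10.8267 / 68.0733 = 0.159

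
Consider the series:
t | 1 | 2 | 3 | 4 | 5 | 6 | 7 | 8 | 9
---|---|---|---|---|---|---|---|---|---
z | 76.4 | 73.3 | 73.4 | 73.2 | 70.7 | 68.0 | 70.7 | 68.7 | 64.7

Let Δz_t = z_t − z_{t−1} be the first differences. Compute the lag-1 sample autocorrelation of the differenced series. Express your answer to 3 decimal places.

-0.199

First differences Δz: -3.1, 0.1, -0.2, -2.5, -2.7, 2.7, -2.0, -4.0
Mean of differences = -1.4625
Numerator Σ(Δz_t−Δz̄)(Δz_{t+1}−Δz̄) = -6.6364
Denominator Σ(Δz_t−Δz̄)² = 33.3788
r_1(Δz) = -6.6364 / 33.3788 = -0.199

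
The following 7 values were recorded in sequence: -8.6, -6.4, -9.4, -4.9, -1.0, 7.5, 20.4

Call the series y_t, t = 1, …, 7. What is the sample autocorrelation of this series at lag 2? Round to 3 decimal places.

0.084

Mean ȳ = (-8.6 − 6.4 − 9.4 − 4.9 − 1.0 + 7.5 + 20.4)/7 = -0.3429
Σ(y_t−ȳ)(y_{t+2}−ȳ) = (74.7861) + (27.6033) + (5.9518) + (-35.7410) + (-13.6310) = 58.9692
Denominator Σ(y_t−ȳ)² = 699.8771
r_2 = 58.9692 / 699.8771 = 0.084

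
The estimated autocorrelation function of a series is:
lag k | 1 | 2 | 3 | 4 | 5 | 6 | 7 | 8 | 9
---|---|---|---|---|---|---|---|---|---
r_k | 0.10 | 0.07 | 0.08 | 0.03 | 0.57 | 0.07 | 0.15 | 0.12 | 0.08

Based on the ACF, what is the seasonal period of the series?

5

The largest autocorrelation is r_5 = 0.57; the remaining lags stay at or below 0.15.
The dominant spike at lag 5 indicates a seasonal period of 5.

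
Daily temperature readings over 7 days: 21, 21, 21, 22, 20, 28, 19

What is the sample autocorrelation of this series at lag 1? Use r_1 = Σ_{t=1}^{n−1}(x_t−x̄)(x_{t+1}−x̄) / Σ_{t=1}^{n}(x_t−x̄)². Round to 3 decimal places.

Mean x̄ = (21 + 21 + 21 + 22 + 20 + 28 + 19)/7 = 21.7143
Deviations from mean: -0.7143, -0.7143, -0.7143, 0.2857, -1.7143, 6.2857, -2.7143
Σ(x_t−x̄)(x_{t+1}−x̄) = (0.5102) + (0.5102) + (-0.2041) + (-0.4898) + (-10.7755) + (-17.0612) = -27.5102
Denominator Σ(x_t−x̄)² = 51.4286
r_1 = -27.5102 / 51.4286 = -0.535

-0.535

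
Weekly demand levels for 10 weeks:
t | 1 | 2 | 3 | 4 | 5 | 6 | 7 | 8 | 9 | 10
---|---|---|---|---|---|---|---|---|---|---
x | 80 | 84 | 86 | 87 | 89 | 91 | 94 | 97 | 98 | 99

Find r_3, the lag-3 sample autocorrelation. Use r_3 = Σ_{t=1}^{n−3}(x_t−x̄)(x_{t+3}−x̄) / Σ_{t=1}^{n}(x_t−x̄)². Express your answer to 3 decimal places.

Mean x̄ = (80 + 84 + 86 + 87 + 89 + 91 + 94 + 97 + 98 + 99)/10 = 90.5000
Σ(x_t−x̄)(x_{t+3}−x̄) = (36.7500) + (9.7500) + (-2.2500) + (-12.2500) + (-9.7500) + (3.7500) + (29.7500) = 55.7500
Denominator Σ(x_t−x̄)² = 370.5000
r_3 = 55.7500 / 370.5000 = 0.150

0.150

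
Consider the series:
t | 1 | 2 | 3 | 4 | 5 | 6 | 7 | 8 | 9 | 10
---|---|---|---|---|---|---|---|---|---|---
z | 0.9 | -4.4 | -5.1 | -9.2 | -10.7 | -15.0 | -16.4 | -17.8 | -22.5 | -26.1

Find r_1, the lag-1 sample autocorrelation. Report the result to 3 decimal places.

Mean z̄ = (0.9 − 4.4 − 5.1 − 9.2 − 10.7 − 15.0 − 16.4 − 17.8 − 22.5 − 26.1)/10 = -12.6300
Numerator Σ_{t=1}^{9}(z_t−z̄)(z_{t+1}−z̄) = 413.6001
Denominator Σ(z_t−z̄)² = 648.4010
r_1 = 413.6001 / 648.4010 = 0.638

0.638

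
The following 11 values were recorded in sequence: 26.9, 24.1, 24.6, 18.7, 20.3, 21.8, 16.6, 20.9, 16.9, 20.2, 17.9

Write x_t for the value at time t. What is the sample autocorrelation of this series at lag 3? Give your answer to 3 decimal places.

Mean x̄ = (26.9 + 24.1 + 24.6 + 18.7 + 20.3 + 21.8 + 16.6 + 20.9 + 16.9 + 20.2 + 17.9)/11 = 20.8091
Numerator Σ_{t=1}^{8}(x_t−x̄)(x_{t+3}−x̄) = -3.5084
Denominator Σ(x_t−x̄)² = 109.8291
r_3 = -3.5084 / 109.8291 = -0.032

-0.032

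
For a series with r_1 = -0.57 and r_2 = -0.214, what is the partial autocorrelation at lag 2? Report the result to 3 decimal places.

φ_{22} = (r_2 − r_1²) / (1 − r_1²)
r_1² = (-0.57)² = 0.3249
Numerator = -0.214 − 0.3249 = -0.5389; denominator = 1 − 0.3249 = 0.6751
φ_{22} = -0.5389 / 0.6751 = -0.798

-0.798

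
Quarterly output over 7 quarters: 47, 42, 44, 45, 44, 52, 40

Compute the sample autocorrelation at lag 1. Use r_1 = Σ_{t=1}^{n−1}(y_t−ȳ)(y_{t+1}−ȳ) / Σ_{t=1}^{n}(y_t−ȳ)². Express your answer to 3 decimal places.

Mean ȳ = (47 + 42 + 44 + 45 + 44 + 52 + 40)/7 = 44.8571
Deviations from mean: 2.1429, -2.8571, -0.8571, 0.1429, -0.8571, 7.1429, -4.8571
Numerator Σ_{t=1}^{6}(y_t−ȳ)(y_{t+1}−ȳ) = -44.7347
Denominator Σ(y_t−ȳ)² = 88.8571
r_1 = -44.7347 / 88.8571 = -0.503

-0.503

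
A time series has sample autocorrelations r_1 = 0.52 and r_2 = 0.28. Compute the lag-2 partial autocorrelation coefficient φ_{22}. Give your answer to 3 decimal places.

0.013

φ_{22} = (r_2 − r_1²) / (1 − r_1²)
r_1² = (0.52)² = 0.2704
Numerator = 0.28 − 0.2704 = 0.0096; denominator = 1 − 0.2704 = 0.7296
φ_{22} = 0.0096 / 0.7296 = 0.013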